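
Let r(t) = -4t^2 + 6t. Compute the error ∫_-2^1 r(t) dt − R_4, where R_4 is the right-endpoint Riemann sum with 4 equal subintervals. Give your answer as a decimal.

Exact integral: ∫_-2^1 r(t) dt = -21.
R_4 = -10.875.
Error = -21 − (-10.875) = -10.125.

-10.125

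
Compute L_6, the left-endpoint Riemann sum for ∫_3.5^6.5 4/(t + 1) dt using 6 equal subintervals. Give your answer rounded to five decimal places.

Δt = (6.5 − 3.5)/6 = 0.5.
Left endpoints: 3.5, 4, 4.5, 5, 5.5, 6.
f(3.5) = 8/9, f(4) = 0.8, f(4.5) = 8/11, f(5) = 2/3, f(5.5) = 8/13, f(6) = 4/7.
Sum = Δt · [f(3.5) + f(4) + f(4.5) + ...].
Sum ≈ 2.13482.

2.13482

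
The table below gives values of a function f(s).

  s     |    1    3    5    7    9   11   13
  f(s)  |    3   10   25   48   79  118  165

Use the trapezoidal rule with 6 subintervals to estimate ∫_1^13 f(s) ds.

Δs = 2.
T_6 = (2/2)·[3 + 2·10 + 2·25 + 2·48 + 2·79 + 2·118 + 165] = 728.

728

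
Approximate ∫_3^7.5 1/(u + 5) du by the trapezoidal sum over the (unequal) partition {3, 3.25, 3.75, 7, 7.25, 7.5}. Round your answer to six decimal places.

Subinterval widths: 0.25, 0.5, 3.25, 0.25, 0.25.
f(3) = 0.125, f(3.25) = 4/33, f(3.75) = 4/35, f(7) = 1/12, f(7.25) = 4/49, f(7.5) = 0.08.
On each subinterval the trapezoid contributes (Δu_i/2)·[f(u_{i-1}) + f(u_i)].
Sum ≈ 0.451607.

0.451607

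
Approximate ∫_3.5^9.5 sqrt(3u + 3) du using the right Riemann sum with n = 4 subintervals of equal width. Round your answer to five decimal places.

29.69204

Δu = (9.5 − 3.5)/4 = 1.5.
Right endpoints: 5, 6.5, 8, 9.5.
f(5) ≈ 4.24264, f(6.5) ≈ 4.74342, f(8) ≈ 5.19615, f(9.5) ≈ 5.61249.
Sum = Δu · [f(5) + f(6.5) + f(8) + f(9.5)].
Sum ≈ 29.69204.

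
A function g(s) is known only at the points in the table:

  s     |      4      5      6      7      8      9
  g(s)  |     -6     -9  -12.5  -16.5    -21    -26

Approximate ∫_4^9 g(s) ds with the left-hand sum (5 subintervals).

Δs = 1.
Sum = 1·[(-6) + (-9) + (-12.5) + (-16.5) + (-21)] = -65.

-65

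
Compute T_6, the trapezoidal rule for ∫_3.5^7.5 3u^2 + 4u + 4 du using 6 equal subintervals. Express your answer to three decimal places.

Δu = (7.5 − 3.5)/6 = 2/3.
f(3.5) = 54.75, f(25/6) = 72.75, f(29/6) = 1121/12, f(5.5) = 116.75, f(37/6) = 142.75, f(41/6) = 2057/12, f(7.5) = 202.75.
T_6 = (Δu/2)·[f(u_0) + 2f(u_1) + ... + 2f(u_{5}) + f(u_6)].
Sum ≈ 483.889.

483.889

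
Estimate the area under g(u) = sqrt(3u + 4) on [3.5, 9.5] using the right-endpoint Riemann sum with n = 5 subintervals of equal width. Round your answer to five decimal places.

Δu = (9.5 − 3.5)/5 = 1.2.
Right endpoints: 4.7, 5.9, 7.1, 8.3, 9.5.
g(4.7) ≈ 4.25441, g(5.9) ≈ 4.65833, g(7.1) ≈ 5.02991, g(8.3) ≈ 5.37587, g(9.5) ≈ 5.70088.
Sum = Δu · [g(4.7) + g(5.9) + g(7.1) + g(8.3) + g(9.5)].
Sum ≈ 30.02327.

30.02327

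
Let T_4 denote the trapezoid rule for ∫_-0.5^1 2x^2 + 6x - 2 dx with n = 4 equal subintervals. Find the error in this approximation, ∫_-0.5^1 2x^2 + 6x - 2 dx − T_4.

Exact integral: ∫_-0.5^1 f(x) dx = 0.
T_4 = 0.0703125.
Error = 0 − 0.0703125 = -0.0703125.

-0.0703125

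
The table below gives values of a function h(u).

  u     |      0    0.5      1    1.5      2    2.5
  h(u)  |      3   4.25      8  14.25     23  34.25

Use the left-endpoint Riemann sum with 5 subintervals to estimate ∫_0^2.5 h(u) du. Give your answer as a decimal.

26.25

Δu = 0.5.
Sum = 0.5·[3 + 4.25 + 8 + 14.25 + 23] = 26.25.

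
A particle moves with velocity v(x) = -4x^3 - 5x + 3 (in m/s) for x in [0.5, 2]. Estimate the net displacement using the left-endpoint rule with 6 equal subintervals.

Δx = (2 − 0.5)/6 = 0.25.
Left endpoints: 0.5, 0.75, 1, 1.25, 1.5, 1.75.
v(0.5) = 0, v(0.75) = -2.4375, v(1) = -6, v(1.25) = -11.0625, v(1.5) = -18, v(1.75) = -27.1875.
Sum = Δx · [v(0.5) + v(0.75) + v(1) + ...].
Sum = -16.171875.

-16.171875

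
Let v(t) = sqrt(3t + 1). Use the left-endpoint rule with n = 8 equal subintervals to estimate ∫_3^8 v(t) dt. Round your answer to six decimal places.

Δt = (8 − 3)/8 = 0.625.
Left endpoints: 3, 3.625, 4.25, 4.875, 5.5, 6.125, 6.75, 7.375.
v(3) ≈ 3.162278, v(3.625) ≈ 3.446012, v(4.25) ≈ 3.708099, v(4.875) ≈ 3.952847, v(5.5) ≈ 4.183300, v(6.125) ≈ 4.401704, v(6.75) ≈ 4.609772, v(7.375) ≈ 4.808846.
Sum = Δt · [v(3) + v(3.625) + v(4.25) + ...].
Sum ≈ 20.170537.

20.170537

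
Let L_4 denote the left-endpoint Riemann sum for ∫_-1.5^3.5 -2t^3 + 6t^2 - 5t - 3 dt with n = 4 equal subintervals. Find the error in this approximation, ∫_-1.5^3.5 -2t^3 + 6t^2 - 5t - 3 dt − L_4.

-35.9375

Exact integral: ∫_-1.5^3.5 f(t) dt = -20.
L_4 = 15.9375.
Error = -20 − 15.9375 = -35.9375.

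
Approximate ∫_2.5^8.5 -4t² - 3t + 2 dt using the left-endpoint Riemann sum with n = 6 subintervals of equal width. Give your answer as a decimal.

Δt = (8.5 − 2.5)/6 = 1.
Left endpoints: 2.5, 3.5, 4.5, 5.5, 6.5, 7.5.
f(2.5) = -30.5, f(3.5) = -57.5, f(4.5) = -92.5, f(5.5) = -135.5, f(6.5) = -186.5, f(7.5) = -245.5.
Sum = Δt · [f(2.5) + f(3.5) + f(4.5) + ...].
Sum = -748.

-748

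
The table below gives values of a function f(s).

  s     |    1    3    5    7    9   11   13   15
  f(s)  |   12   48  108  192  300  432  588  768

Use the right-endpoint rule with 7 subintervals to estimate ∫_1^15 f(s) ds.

Δs = 2.
Sum = 2·[48 + 108 + 192 + 300 + 432 + 588 + 768] = 4872.

4872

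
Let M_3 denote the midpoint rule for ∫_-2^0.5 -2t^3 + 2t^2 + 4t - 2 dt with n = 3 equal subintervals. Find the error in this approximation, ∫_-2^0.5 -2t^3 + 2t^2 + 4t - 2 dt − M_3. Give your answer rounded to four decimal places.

0.9404

Exact integral: ∫_-2^0.5 f(t) dt ≈ 0.885417.
M_3 ≈ -0.054977.
Error ≈ 0.885417 − (-0.054977) ≈ 0.9404.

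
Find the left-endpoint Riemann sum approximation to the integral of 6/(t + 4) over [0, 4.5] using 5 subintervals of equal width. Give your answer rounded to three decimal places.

4.900

Δt = (4.5 − 0)/5 = 0.9.
Left endpoints: 0, 0.9, 1.8, 2.7, 3.6.
f(0) = 1.5, f(0.9) = 60/49, f(1.8) = 30/29, f(2.7) = 60/67, f(3.6) = 15/19.
Sum = Δt · [f(0) + f(0.9) + f(1.8) + f(2.7) + f(3.6)].
Sum ≈ 4.900.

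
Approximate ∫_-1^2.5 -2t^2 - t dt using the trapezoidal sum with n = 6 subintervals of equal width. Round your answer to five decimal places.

Δt = (2.5 − (-1))/6 = 7/12.
f(-1) = -1, f(-5/12) = 5/72, f(1/6) = -2/9, f(0.75) = -1.875, f(4/3) = -44/9, f(23/12) = -667/72, f(2.5) = -15.
T_6 = (Δt/2)·[f(t_0) + 2f(t_1) + ... + 2f(t_{5}) + f(t_6)].
Sum ≈ -14.10532.

-14.10532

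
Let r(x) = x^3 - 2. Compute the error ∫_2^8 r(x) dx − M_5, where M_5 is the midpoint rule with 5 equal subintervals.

10.8

Exact integral: ∫_2^8 r(x) dx = 1008.
M_5 = 997.2.
Error = 1008 − 997.2 = 10.8.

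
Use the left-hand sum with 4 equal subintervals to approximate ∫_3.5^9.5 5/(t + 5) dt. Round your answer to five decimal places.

2.86145

Δt = (9.5 − 3.5)/4 = 1.5.
Left endpoints: 3.5, 5, 6.5, 8.
f(3.5) = 10/17, f(5) = 0.5, f(6.5) = 10/23, f(8) = 5/13.
Sum = Δt · [f(3.5) + f(5) + f(6.5) + f(8)].
Sum ≈ 2.86145.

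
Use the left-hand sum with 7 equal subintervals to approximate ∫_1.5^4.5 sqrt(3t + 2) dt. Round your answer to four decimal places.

9.5777

Δt = (4.5 − 1.5)/7 = 3/7.
Left endpoints: 1.5, 27/14, 33/14, 39/14, 45/14, 51/14, 57/14.
f(1.5) ≈ 2.5495, f(27/14) ≈ 2.7903, f(33/14) ≈ 3.0119, f(39/14) ≈ 3.2183, f(45/14) ≈ 3.4122, f(51/14) ≈ 3.5956, f(57/14) ≈ 3.7702.
Sum = Δt · [f(1.5) + f(27/14) + f(33/14) + ...].
Sum ≈ 9.5777.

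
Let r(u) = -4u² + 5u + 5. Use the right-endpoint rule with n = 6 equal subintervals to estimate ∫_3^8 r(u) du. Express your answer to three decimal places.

Δu = (8 − 3)/6 = 5/6.
Right endpoints: 23/6, 14/3, 5.5, 19/3, 43/6, 8.
r(23/6) = -623/18, r(14/3) = -529/9, r(5.5) = -88.5, r(19/3) = -1114/9, r(43/6) = -2963/18, r(8) = -211.
Sum = Δu · [r(23/6) + r(14/3) + r(5.5) + ...].
Sum ≈ -567.731.

-567.731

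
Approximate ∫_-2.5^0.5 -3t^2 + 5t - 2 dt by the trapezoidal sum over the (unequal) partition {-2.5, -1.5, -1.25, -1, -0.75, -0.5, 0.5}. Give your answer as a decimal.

Subinterval widths: 1, 0.25, 0.25, 0.25, 0.25, 1.
f(-2.5) = -33.25, f(-1.5) = -16.25, f(-1.25) = -12.9375, f(-1) = -10, f(-0.75) = -7.4375, f(-0.5) = -5.25, f(0.5) = -0.25.
On each subinterval the trapezoid contributes (Δt_i/2)·[f(t_{i-1}) + f(t_i)].
Sum = -37.78125.

-37.78125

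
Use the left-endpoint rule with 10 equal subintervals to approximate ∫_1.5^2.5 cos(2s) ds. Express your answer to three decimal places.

-0.612

Δs = (2.5 − 1.5)/10 = 0.1.
Left endpoints: 1.5, 1.6, 1.7, 1.8, 1.9, 2, 2.1, 2.2, 2.3, 2.4.
f(1.5) ≈ -0.990, f(1.6) ≈ -0.998, f(1.7) ≈ -0.967, f(1.8) ≈ -0.897, f(1.9) ≈ -0.791, f(2) ≈ -0.654, f(2.1) ≈ -0.490, f(2.2) ≈ -0.307, f(2.3) ≈ -0.112, f(2.4) ≈ 0.087.
Sum = Δs · [f(1.5) + f(1.6) + f(1.7) + ...].
Sum ≈ -0.612.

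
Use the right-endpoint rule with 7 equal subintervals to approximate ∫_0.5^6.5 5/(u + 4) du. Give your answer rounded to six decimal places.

3.976669

Δu = (6.5 − 0.5)/7 = 6/7.
Right endpoints: 19/14, 31/14, 43/14, 55/14, 67/14, 79/14, 6.5.
f(19/14) = 14/15, f(31/14) = 70/87, f(43/14) = 70/99, f(55/14) = 70/111, f(67/14) = 70/123, f(79/14) = 14/27, f(6.5) = 10/21.
Sum = Δu · [f(19/14) + f(31/14) + f(43/14) + ...].
Sum ≈ 3.976669.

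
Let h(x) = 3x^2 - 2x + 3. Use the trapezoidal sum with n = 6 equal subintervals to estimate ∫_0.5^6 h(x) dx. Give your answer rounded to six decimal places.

Δx = (6 − 0.5)/6 = 11/12.
h(0.5) = 2.75, h(17/12) = 6.1875, h(7/3) = 44/3, h(3.25) = 28.1875, h(25/6) = 46.75, h(61/12) = 3377/48, h(6) = 99.
T_6 = (Δx/2)·[h(x_0) + 2h(x_1) + ... + 2h(x_{5}) + h(x_6)].
Sum ≈ 198.935764.

198.935764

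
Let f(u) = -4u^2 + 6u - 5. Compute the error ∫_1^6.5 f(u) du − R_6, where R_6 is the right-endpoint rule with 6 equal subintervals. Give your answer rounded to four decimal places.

63.5810

Exact integral: ∫_1^6.5 f(u) du ≈ -268.583333.
R_6 ≈ -332.164352.
Error ≈ -268.583333 − (-332.164352) ≈ 63.5810.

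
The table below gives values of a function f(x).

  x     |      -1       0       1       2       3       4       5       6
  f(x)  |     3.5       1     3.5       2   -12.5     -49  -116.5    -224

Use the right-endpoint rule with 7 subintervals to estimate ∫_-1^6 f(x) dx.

Δx = 1.
Sum = 1·[1 + 3.5 + 2 + (-12.5) + (-49) + (-116.5) + (-224)] = -395.5.

-395.5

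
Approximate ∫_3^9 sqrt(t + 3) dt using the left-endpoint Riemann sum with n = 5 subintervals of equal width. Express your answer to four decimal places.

Δt = (9 − 3)/5 = 1.2.
Left endpoints: 3, 4.2, 5.4, 6.6, 7.8.
f(3) ≈ 2.4495, f(4.2) ≈ 2.6833, f(5.4) ≈ 2.8983, f(6.6) ≈ 3.0984, f(7.8) ≈ 3.2863.
Sum = Δt · [f(3) + f(4.2) + f(5.4) + f(6.6) + f(7.8)].
Sum ≈ 17.2989.

17.2989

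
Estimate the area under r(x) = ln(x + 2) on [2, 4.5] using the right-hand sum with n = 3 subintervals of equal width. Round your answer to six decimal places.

4.318283

Δx = (4.5 − 2)/3 = 5/6.
Right endpoints: 17/6, 11/3, 4.5.
r(17/6) ≈ 1.575536, r(11/3) ≈ 1.734601, r(4.5) ≈ 1.871802.
Sum = Δx · [r(17/6) + r(11/3) + r(4.5)].
Sum ≈ 4.318283.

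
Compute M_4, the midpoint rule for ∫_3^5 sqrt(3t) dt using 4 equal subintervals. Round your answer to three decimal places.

Δt = (5 − 3)/4 = 0.5.
Midpoints: 3.25, 3.75, 4.25, 4.75.
f(3.25) ≈ 3.122, f(3.75) ≈ 3.354, f(4.25) ≈ 3.571, f(4.75) ≈ 3.775.
Sum = Δt · [f(3.25) + f(3.75) + f(4.25) + f(4.75)].
Sum ≈ 6.911.

6.911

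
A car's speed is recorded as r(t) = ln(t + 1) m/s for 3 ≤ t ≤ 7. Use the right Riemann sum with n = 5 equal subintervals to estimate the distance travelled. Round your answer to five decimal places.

Δt = (7 − 3)/5 = 0.8.
Right endpoints: 3.8, 4.6, 5.4, 6.2, 7.
r(3.8) ≈ 1.56862, r(4.6) ≈ 1.72277, r(5.4) ≈ 1.85630, r(6.2) ≈ 1.97408, r(7) ≈ 2.07944.
Sum = Δt · [r(3.8) + r(4.6) + r(5.4) + r(6.2) + r(7)].
Sum ≈ 7.36096.

7.36096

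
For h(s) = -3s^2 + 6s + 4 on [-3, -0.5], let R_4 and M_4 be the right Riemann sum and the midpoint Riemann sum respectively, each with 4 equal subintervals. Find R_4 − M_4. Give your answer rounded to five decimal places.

12.15820

R_4 = -30.72265625.
M_4 ≈ -42.8808594.
R_4 − M_4 ≈ 12.15820.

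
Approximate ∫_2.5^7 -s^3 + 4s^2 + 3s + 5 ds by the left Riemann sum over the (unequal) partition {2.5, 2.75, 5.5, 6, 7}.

6.96484375

Subinterval widths: 0.25, 2.75, 0.5, 1.
Left endpoints: 2.5, 2.75, 5.5, 6.
f(2.5) = 21.875, f(2.75) = 22.703125, f(5.5) = -23.875, f(6) = -49.
Sum = Σ Δs_i · f(s_i).
Sum = 6.96484375.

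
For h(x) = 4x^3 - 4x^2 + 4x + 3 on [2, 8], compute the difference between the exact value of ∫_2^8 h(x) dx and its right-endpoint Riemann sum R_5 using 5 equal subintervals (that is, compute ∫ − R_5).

-1160.64

Exact integral: ∫_2^8 h(x) dx = 3546.
R_5 = 4706.64.
Error = 3546 − 4706.64 = -1160.64.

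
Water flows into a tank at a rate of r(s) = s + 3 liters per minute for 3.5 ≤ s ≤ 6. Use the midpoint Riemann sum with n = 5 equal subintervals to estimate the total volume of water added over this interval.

19.375

Δs = (6 − 3.5)/5 = 0.5.
Midpoints: 3.75, 4.25, 4.75, 5.25, 5.75.
r(3.75) = 6.75, r(4.25) = 7.25, r(4.75) = 7.75, r(5.25) = 8.25, r(5.75) = 8.75.
Sum = Δs · [r(3.75) + r(4.25) + r(4.75) + r(5.25) + r(5.75)].
Sum = 19.375.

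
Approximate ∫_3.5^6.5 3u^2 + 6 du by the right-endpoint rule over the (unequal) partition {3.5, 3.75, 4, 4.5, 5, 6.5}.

Subinterval widths: 0.25, 0.25, 0.5, 0.5, 1.5.
Right endpoints: 3.75, 4, 4.5, 5, 6.5.
f(3.75) = 48.1875, f(4) = 54, f(4.5) = 66.75, f(5) = 81, f(6.5) = 132.75.
Sum = Σ Δu_i · f(u_i).
Sum = 298.546875.

298.546875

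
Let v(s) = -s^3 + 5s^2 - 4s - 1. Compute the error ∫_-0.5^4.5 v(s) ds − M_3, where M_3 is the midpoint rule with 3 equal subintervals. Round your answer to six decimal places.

-1.157407

Exact integral: ∫_-0.5^4.5 v(s) ds ≈ 4.58333333.
M_3 ≈ 5.74074074.
Error ≈ 4.58333333 − 5.74074074 ≈ -1.157407.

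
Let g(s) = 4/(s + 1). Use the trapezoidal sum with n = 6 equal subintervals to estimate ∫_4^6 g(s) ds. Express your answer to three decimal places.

1.347

Δs = (6 − 4)/6 = 1/3.
g(4) = 0.8, g(13/3) = 0.75, g(14/3) = 12/17, g(5) = 2/3, g(16/3) = 12/19, g(17/3) = 0.6, g(6) = 4/7.
T_6 = (Δs/2)·[g(s_0) + 2g(s_1) + ... + 2g(s_{5}) + g(s_6)].
Sum ≈ 1.347.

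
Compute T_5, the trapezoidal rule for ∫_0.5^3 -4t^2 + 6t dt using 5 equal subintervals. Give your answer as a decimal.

Δt = (3 − 0.5)/5 = 0.5.
f(0.5) = 2, f(1) = 2, f(1.5) = 0, f(2) = -4, f(2.5) = -10, f(3) = -18.
T_5 = (Δt/2)·[f(t_0) + 2f(t_1) + ... + 2f(t_{4}) + f(t_5)].
Sum = -10.

-10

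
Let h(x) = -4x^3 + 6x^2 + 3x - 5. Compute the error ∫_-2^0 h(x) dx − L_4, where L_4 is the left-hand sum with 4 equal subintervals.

Exact integral: ∫_-2^0 h(x) dx = 16.
L_4 = 30.
Error = 16 − 30 = -14.

-14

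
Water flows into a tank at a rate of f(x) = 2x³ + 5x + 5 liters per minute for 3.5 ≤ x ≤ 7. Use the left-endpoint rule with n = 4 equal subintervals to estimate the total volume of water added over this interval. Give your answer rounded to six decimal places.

978.646484

Δx = (7 − 3.5)/4 = 0.875.
Left endpoints: 3.5, 4.375, 5.25, 6.125.
f(3.5) = 108.25, f(4.375) = 194.35546875, f(5.25) = 320.65625, f(6.125) = 495.19140625.
Sum = Δx · [f(3.5) + f(4.375) + f(5.25) + f(6.125)].
Sum ≈ 978.646484.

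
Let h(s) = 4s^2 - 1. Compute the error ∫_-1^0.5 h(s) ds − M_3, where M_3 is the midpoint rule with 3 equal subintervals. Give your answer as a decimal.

0.125

Exact integral: ∫_-1^0.5 h(s) ds = 0.
M_3 = -0.125.
Error = 0 − (-0.125) = 0.125.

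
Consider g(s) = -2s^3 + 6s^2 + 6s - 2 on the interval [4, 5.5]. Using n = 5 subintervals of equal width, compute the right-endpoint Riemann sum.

Δs = (5.5 − 4)/5 = 0.3.
Right endpoints: 4.3, 4.6, 4.9, 5.2, 5.5.
g(4.3) = -24.274, g(4.6) = -42.112, g(4.9) = -63.838, g(5.2) = -89.776, g(5.5) = -120.25.
Sum = Δs · [g(4.3) + g(4.6) + g(4.9) + g(5.2) + g(5.5)].
Sum = -102.075.

-102.075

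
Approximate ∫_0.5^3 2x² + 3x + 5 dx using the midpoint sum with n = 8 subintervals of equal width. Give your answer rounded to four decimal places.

Δx = (3 − 0.5)/8 = 0.3125.
Midpoints: 0.65625, 0.96875, 1.28125, 1.59375, 1.90625, 2.21875, 2.53125, 2.84375.
f(0.65625) = 4009/512, f(0.96875) = 5009/512, f(1.28125) = 6209/512, f(1.59375) = 7609/512, f(1.90625) = 9209/512, f(2.21875) = 11009/512, f(2.53125) = 13009/512, f(2.84375) = 15209/512.
Sum = Δx · [f(0.65625) + f(0.96875) + f(1.28125) + ...].
Sum ≈ 43.5010.

43.5010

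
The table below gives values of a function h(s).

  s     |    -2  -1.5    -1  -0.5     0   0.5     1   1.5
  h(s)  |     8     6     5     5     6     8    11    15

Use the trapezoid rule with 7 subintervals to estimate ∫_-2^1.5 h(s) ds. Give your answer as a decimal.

26.25

Δs = 0.5.
T_7 = (0.5/2)·[8 + 2·6 + 2·5 + 2·5 + 2·6 + 2·8 + 2·11 + 15] = 26.25.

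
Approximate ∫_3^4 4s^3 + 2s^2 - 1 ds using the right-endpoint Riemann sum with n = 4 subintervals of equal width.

Δs = (4 − 3)/4 = 0.25.
Right endpoints: 3.25, 3.5, 3.75, 4.
f(3.25) = 157.4375, f(3.5) = 195, f(3.75) = 238.0625, f(4) = 287.
Sum = Δs · [f(3.25) + f(3.5) + f(3.75) + f(4)].
Sum = 219.375.

219.375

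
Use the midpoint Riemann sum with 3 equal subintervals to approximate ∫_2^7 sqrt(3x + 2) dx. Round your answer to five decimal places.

19.50844

Δx = (7 − 2)/3 = 5/3.
Midpoints: 17/6, 4.5, 37/6.
f(17/6) ≈ 3.24037, f(4.5) ≈ 3.93700, f(37/6) ≈ 4.52769.
Sum = Δx · [f(17/6) + f(4.5) + f(37/6)].
Sum ≈ 19.50844.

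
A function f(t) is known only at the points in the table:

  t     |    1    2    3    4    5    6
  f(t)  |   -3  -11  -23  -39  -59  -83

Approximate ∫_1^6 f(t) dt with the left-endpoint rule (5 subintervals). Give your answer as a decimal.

Δt = 1.
Sum = 1·[(-3) + (-11) + (-23) + (-39) + (-59)] = -135.

-135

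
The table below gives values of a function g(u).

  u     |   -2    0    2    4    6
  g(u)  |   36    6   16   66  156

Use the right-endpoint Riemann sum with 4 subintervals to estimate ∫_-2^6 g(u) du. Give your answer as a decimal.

488

Δu = 2.
Sum = 2·[6 + 16 + 66 + 156] = 488.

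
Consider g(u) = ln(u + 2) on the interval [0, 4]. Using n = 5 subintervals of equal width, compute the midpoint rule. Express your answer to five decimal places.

Δu = (4 − 0)/5 = 0.8.
Midpoints: 0.4, 1.2, 2, 2.8, 3.6.
g(0.4) ≈ 0.87547, g(1.2) ≈ 1.16315, g(2) ≈ 1.38629, g(2.8) ≈ 1.56862, g(3.6) ≈ 1.72277.
Sum = Δu · [g(0.4) + g(1.2) + g(2) + g(2.8) + g(3.6)].
Sum ≈ 5.37304.

5.37304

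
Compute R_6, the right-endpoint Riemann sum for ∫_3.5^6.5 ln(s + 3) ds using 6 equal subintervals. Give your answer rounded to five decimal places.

6.31442

Δs = (6.5 − 3.5)/6 = 0.5.
Right endpoints: 4, 4.5, 5, 5.5, 6, 6.5.
f(4) ≈ 1.94591, f(4.5) ≈ 2.01490, f(5) ≈ 2.07944, f(5.5) ≈ 2.14007, f(6) ≈ 2.19722, f(6.5) ≈ 2.25129.
Sum = Δs · [f(4) + f(4.5) + f(5) + ...].
Sum ≈ 6.31442.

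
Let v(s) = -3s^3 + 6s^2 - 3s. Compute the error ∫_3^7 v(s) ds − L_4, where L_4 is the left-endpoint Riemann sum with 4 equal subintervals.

-334

Exact integral: ∫_3^7 v(s) ds = -1168.
L_4 = -834.
Error = -1168 − (-834) = -334.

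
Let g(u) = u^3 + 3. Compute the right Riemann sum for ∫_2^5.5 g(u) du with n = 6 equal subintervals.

283.69140625

Δu = (5.5 − 2)/6 = 7/12.
Right endpoints: 31/12, 19/6, 3.75, 13/3, 59/12, 5.5.
g(31/12) = 34975/1728, g(19/6) = 7507/216, g(3.75) = 55.734375, g(13/3) = 2278/27, g(59/12) = 210563/1728, g(5.5) = 169.375.
Sum = Δu · [g(31/12) + g(19/6) + g(3.75) + ...].
Sum = 283.69140625.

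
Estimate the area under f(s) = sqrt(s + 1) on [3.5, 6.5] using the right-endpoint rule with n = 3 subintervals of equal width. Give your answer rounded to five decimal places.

Δs = (6.5 − 3.5)/3 = 1.
Right endpoints: 4.5, 5.5, 6.5.
f(4.5) ≈ 2.34521, f(5.5) ≈ 2.54951, f(6.5) ≈ 2.73861.
Sum = Δs · [f(4.5) + f(5.5) + f(6.5)].
Sum ≈ 7.63333.

7.63333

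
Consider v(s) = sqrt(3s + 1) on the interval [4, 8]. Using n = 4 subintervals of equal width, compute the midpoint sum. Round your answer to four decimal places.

17.3666

Δs = (8 − 4)/4 = 1.
Midpoints: 4.5, 5.5, 6.5, 7.5.
v(4.5) ≈ 3.8079, v(5.5) ≈ 4.1833, v(6.5) ≈ 4.5277, v(7.5) ≈ 4.8477.
Sum = Δs · [v(4.5) + v(5.5) + v(6.5) + v(7.5)].
Sum ≈ 17.3666.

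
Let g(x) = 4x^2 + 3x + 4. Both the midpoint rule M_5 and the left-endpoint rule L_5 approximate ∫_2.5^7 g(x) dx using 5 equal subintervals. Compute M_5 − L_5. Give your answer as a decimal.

79.38

M_5 = 517.41.
L_5 = 438.03.
M_5 − L_5 = 79.38.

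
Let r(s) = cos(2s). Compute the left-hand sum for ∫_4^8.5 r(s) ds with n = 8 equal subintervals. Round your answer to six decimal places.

-0.833801

Δs = (8.5 − 4)/8 = 0.5625.
Left endpoints: 4, 4.5625, 5.125, 5.6875, 6.25, 6.8125, 7.375, 7.9375.
r(4) ≈ -0.145500, r(4.5625) ≈ -0.955402, r(5.125) ≈ -0.678394, r(5.6875) ≈ 0.370387, r(6.25) ≈ 0.997798, r(6.8125) ≈ 0.490067, r(7.375) ≈ -0.575187, r(7.9375) ≈ -0.986082.
Sum = Δs · [r(4) + r(4.5625) + r(5.125) + ...].
Sum ≈ -0.833801.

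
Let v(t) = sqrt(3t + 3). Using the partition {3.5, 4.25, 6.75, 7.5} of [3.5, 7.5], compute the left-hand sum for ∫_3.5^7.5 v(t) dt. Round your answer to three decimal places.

Subinterval widths: 0.75, 2.5, 0.75.
Left endpoints: 3.5, 4.25, 6.75.
v(3.5) ≈ 3.674, v(4.25) ≈ 3.969, v(6.75) ≈ 4.822.
Sum = Σ Δt_i · v(t_i).
Sum ≈ 16.294.

16.294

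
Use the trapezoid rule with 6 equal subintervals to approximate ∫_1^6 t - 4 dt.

Δt = (6 − 1)/6 = 5/6.
f(1) = -3, f(11/6) = -13/6, f(8/3) = -4/3, f(3.5) = -0.5, f(13/3) = 1/3, f(31/6) = 7/6, f(6) = 2.
T_6 = (Δt/2)·[f(t_0) + 2f(t_1) + ... + 2f(t_{5}) + f(t_6)].
Sum = -2.5.

-2.5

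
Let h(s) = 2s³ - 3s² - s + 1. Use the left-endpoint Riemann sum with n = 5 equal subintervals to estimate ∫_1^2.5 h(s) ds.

Δs = (2.5 − 1)/5 = 0.3.
Left endpoints: 1, 1.3, 1.6, 1.9, 2.2.
h(1) = -1, h(1.3) = -0.976, h(1.6) = -0.088, h(1.9) = 1.988, h(2.2) = 5.576.
Sum = Δs · [h(1) + h(1.3) + h(1.6) + h(1.9) + h(2.2)].
Sum = 1.65.

1.65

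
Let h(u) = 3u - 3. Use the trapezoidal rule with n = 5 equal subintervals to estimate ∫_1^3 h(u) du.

6

Δu = (3 − 1)/5 = 0.4.
h(1) = 0, h(1.4) = 1.2, h(1.8) = 2.4, h(2.2) = 3.6, h(2.6) = 4.8, h(3) = 6.
T_5 = (Δu/2)·[h(u_0) + 2h(u_1) + ... + 2h(u_{4}) + h(u_5)].
Sum = 6.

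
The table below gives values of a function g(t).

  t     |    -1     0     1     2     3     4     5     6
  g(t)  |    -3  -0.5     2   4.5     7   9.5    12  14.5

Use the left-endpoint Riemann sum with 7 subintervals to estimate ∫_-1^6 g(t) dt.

Δt = 1.
Sum = 1·[(-3) + (-0.5) + 2 + 4.5 + 7 + 9.5 + 12] = 31.5.

31.5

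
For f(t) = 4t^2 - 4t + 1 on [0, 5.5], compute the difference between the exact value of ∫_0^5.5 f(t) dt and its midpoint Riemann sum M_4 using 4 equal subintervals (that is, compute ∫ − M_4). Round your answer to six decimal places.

Exact integral: ∫_0^5.5 f(t) dt ≈ 166.83333333.
M_4 = 163.3671875.
Error ≈ 166.83333333 − 163.3671875 ≈ 3.466146.

3.466146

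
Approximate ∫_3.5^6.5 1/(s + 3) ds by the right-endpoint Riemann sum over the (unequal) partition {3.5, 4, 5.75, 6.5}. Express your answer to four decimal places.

0.3504

Subinterval widths: 0.5, 1.75, 0.75.
Right endpoints: 4, 5.75, 6.5.
f(4) = 1/7, f(5.75) = 4/35, f(6.5) = 2/19.
Sum = Σ Δs_i · f(s_i).
Sum ≈ 0.3504.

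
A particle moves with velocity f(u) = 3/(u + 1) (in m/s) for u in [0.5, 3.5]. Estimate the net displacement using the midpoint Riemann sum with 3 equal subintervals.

Δu = (3.5 − 0.5)/3 = 1.
Midpoints: 1, 2, 3.
f(1) = 1.5, f(2) = 1, f(3) = 0.75.
Sum = Δu · [f(1) + f(2) + f(3)].
Sum = 3.25.

3.25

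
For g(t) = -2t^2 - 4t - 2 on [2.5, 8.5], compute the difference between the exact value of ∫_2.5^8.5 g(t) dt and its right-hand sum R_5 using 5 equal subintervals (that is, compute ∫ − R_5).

Exact integral: ∫_2.5^8.5 g(t) dt = -543.
R_5 = -639.48.
Error = -543 − (-639.48) = 96.48.

96.48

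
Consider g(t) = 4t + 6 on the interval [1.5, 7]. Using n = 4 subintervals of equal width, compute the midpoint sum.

126.5

Δt = (7 − 1.5)/4 = 1.375.
Midpoints: 2.1875, 3.5625, 4.9375, 6.3125.
g(2.1875) = 14.75, g(3.5625) = 20.25, g(4.9375) = 25.75, g(6.3125) = 31.25.
Sum = Δt · [g(2.1875) + g(3.5625) + g(4.9375) + g(6.3125)].
Sum = 126.5.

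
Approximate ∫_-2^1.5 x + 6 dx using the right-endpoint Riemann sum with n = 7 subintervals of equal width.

21

Δx = (1.5 − (-2))/7 = 0.5.
Right endpoints: -1.5, -1, -0.5, 0, 0.5, 1, 1.5.
f(-1.5) = 4.5, f(-1) = 5, f(-0.5) = 5.5, f(0) = 6, f(0.5) = 6.5, f(1) = 7, f(1.5) = 7.5.
Sum = Δx · [f(-1.5) + f(-1) + f(-0.5) + ...].
Sum = 21.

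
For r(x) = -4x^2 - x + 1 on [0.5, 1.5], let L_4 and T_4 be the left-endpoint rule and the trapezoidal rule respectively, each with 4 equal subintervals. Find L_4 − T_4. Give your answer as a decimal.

L_4 = -3.25.
T_4 = -4.375.
L_4 − T_4 = 1.125.

1.125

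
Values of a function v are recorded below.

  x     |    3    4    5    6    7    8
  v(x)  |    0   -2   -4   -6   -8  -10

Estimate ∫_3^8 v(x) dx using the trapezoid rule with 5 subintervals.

-25

Δx = 1.
T_5 = (1/2)·[0 + 2·(-2) + 2·(-4) + 2·(-6) + 2·(-8) + (-10)] = -25.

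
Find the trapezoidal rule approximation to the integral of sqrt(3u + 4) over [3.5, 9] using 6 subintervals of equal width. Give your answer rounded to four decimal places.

26.0771

Δu = (9 − 3.5)/6 = 11/12.
f(3.5) ≈ 3.8079, f(53/12) ≈ 4.1533, f(16/3) ≈ 4.4721, f(6.25) ≈ 4.7697, f(43/6) ≈ 5.0498, f(97/12) ≈ 5.3151, f(9) ≈ 5.5678.
T_6 = (Δu/2)·[f(u_0) + 2f(u_1) + ... + 2f(u_{5}) + f(u_6)].
Sum ≈ 26.0771.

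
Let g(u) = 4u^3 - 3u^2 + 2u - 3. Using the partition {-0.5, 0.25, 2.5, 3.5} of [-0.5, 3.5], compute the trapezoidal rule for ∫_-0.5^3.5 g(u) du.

137.8125

Subinterval widths: 0.75, 2.25, 1.
g(-0.5) = -5.25, g(0.25) = -2.625, g(2.5) = 45.75, g(3.5) = 138.75.
On each subinterval the trapezoid contributes (Δu_i/2)·[g(u_{i-1}) + g(u_i)].
Sum = 137.8125.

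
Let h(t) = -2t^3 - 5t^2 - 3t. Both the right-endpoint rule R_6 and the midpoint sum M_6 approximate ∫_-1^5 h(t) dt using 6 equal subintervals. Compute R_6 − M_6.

R_6 = -770.
M_6 = -549.5.
R_6 − M_6 = -220.5.

-220.5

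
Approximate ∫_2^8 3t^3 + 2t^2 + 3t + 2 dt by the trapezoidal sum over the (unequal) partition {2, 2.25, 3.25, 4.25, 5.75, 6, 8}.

Subinterval widths: 0.25, 1, 1, 1.5, 0.25, 2.
f(2) = 40, f(2.25) = 53.046875, f(3.25) = 135.859375, f(4.25) = 281.171875, f(5.75) = 655.703125, f(6) = 740, f(8) = 1690.
On each subinterval the trapezoid contributes (Δt_i/2)·[f(t_{i-1}) + f(t_i)].
Sum = 3621.71875.

3621.71875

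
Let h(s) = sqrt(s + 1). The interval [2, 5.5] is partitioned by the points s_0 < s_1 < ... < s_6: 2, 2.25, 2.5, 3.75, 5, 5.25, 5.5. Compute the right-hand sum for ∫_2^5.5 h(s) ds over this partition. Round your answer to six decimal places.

Subinterval widths: 0.25, 0.25, 1.25, 1.25, 0.25, 0.25.
Right endpoints: 2.25, 2.5, 3.75, 5, 5.25, 5.5.
h(2.25) ≈ 1.802776, h(2.5) ≈ 1.870829, h(3.75) ≈ 2.179449, h(5) ≈ 2.449490, h(5.25) ≈ 2.500000, h(5.5) ≈ 2.549510.
Sum = Σ Δs_i · h(s_i).
Sum ≈ 7.966953.

7.966953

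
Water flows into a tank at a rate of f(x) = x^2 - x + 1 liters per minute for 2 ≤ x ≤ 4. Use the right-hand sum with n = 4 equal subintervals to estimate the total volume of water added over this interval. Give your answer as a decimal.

Δx = (4 − 2)/4 = 0.5.
Right endpoints: 2.5, 3, 3.5, 4.
f(2.5) = 4.75, f(3) = 7, f(3.5) = 9.75, f(4) = 13.
Sum = Δx · [f(2.5) + f(3) + f(3.5) + f(4)].
Sum = 17.25.

17.25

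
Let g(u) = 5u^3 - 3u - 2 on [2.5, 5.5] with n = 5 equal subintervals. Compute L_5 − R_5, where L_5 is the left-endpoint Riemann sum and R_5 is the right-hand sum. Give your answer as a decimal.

-446.85

L_5 = 840.375.
R_5 = 1287.225.
L_5 − R_5 = -446.85.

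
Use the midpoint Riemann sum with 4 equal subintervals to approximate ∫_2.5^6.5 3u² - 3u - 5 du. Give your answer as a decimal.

Δu = (6.5 − 2.5)/4 = 1.
Midpoints: 3, 4, 5, 6.
f(3) = 13, f(4) = 31, f(5) = 55, f(6) = 85.
Sum = Δu · [f(3) + f(4) + f(5) + f(6)].
Sum = 184.

184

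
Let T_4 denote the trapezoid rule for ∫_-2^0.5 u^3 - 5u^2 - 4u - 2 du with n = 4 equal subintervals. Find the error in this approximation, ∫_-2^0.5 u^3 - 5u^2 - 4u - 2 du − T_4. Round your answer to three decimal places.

Exact integral: ∫_-2^0.5 f(u) du ≈ -15.02604.
T_4 ≈ -16.20605.
Error ≈ -15.02604 − (-16.20605) ≈ 1.180.

1.180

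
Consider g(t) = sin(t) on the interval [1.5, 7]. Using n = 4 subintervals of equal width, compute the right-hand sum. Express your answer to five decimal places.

-0.80608

Δt = (7 − 1.5)/4 = 1.375.
Right endpoints: 2.875, 4.25, 5.625, 7.
g(2.875) ≈ 0.26345, g(4.25) ≈ -0.89499, g(5.625) ≈ -0.61168, g(7) ≈ 0.65699.
Sum = Δt · [g(2.875) + g(4.25) + g(5.625) + g(7)].
Sum ≈ -0.80608.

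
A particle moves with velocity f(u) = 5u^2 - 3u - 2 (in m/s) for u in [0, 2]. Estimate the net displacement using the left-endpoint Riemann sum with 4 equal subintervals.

0.25

Δu = (2 − 0)/4 = 0.5.
Left endpoints: 0, 0.5, 1, 1.5.
f(0) = -2, f(0.5) = -2.25, f(1) = 0, f(1.5) = 4.75.
Sum = Δu · [f(0) + f(0.5) + f(1) + f(1.5)].
Sum = 0.25.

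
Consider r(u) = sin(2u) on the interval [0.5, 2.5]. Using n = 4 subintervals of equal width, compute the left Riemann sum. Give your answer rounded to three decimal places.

0.568

Δu = (2.5 − 0.5)/4 = 0.5.
Left endpoints: 0.5, 1, 1.5, 2.
r(0.5) ≈ 0.841, r(1) ≈ 0.909, r(1.5) ≈ 0.141, r(2) ≈ -0.757.
Sum = Δu · [r(0.5) + r(1) + r(1.5) + r(2)].
Sum ≈ 0.568.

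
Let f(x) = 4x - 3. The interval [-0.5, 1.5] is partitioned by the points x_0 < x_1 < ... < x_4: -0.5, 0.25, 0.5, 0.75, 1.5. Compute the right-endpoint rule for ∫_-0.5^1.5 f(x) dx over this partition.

Subinterval widths: 0.75, 0.25, 0.25, 0.75.
Right endpoints: 0.25, 0.5, 0.75, 1.5.
f(0.25) = -2, f(0.5) = -1, f(0.75) = 0, f(1.5) = 3.
Sum = Σ Δx_i · f(x_i).
Sum = 0.5.

0.5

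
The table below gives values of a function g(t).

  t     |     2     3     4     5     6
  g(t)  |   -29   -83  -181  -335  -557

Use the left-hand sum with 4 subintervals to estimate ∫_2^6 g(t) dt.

-628

Δt = 1.
Sum = 1·[(-29) + (-83) + (-181) + (-335)] = -628.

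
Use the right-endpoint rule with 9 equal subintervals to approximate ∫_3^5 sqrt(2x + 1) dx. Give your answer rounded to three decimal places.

Δx = (5 − 3)/9 = 2/9.
Right endpoints: 29/9, 31/9, 11/3, 35/9, 37/9, 13/3, 41/9, 43/9, 5.
f(29/9) ≈ 2.728, f(31/9) ≈ 2.809, f(11/3) ≈ 2.887, f(35/9) ≈ 2.963, f(37/9) ≈ 3.037, f(13/3) ≈ 3.109, f(41/9) ≈ 3.180, f(43/9) ≈ 3.249, f(5) ≈ 3.317.
Sum = Δx · [f(29/9) + f(31/9) + f(11/3) + ...].
Sum ≈ 6.062.

6.062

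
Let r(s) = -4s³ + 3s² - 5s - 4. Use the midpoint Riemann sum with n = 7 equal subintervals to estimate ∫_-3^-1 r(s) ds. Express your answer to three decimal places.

117.633

Δs = (-1 − (-3))/7 = 2/7.
Midpoints: -20/7, -18/7, -16/7, -2, -12/7, -10/7, -8/7.
r(-20/7) = 43928/343, r(-18/7) = 33170/343, r(-16/7) = 24308/343, r(-2) = 50, r(-12/7) = 11504/343, r(-10/7) = 7178/343, r(-8/7) = 3980/343.
Sum = Δs · [r(-20/7) + r(-18/7) + r(-16/7) + ...].
Sum ≈ 117.633.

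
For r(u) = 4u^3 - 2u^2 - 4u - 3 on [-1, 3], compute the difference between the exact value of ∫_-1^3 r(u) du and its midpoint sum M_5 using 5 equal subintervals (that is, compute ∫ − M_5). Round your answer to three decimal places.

2.133

Exact integral: ∫_-1^3 r(u) du ≈ 33.33333.
M_5 = 31.2.
Error ≈ 33.33333 − 31.2 ≈ 2.133.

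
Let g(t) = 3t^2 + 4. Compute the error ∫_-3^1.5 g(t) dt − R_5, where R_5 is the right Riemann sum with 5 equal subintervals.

Exact integral: ∫_-3^1.5 g(t) dt = 48.375.
R_5 = 41.085.
Error = 48.375 − 41.085 = 7.29.

7.29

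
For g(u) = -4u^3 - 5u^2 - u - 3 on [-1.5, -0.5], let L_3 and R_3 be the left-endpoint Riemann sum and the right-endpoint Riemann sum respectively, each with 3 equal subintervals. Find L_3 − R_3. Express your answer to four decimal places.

1.3333

L_3 ≈ -1.620370.
R_3 ≈ -2.953704.
L_3 − R_3 ≈ 1.3333.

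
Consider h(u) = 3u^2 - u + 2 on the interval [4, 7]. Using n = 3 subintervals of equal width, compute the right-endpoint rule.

318

Δu = (7 − 4)/3 = 1.
Right endpoints: 5, 6, 7.
h(5) = 72, h(6) = 104, h(7) = 142.
Sum = Δu · [h(5) + h(6) + h(7)].
Sum = 318.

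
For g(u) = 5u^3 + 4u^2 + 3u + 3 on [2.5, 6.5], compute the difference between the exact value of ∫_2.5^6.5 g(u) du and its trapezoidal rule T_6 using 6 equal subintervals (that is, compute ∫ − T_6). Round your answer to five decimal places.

-21.18519

Exact integral: ∫_2.5^6.5 g(u) du ≈ 2593.8333333.
T_6 ≈ 2615.0185185.
Error ≈ 2593.8333333 − 2615.0185185 ≈ -21.18519.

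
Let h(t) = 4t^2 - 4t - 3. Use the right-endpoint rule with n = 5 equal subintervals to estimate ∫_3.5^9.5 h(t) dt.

1090.56

Δt = (9.5 − 3.5)/5 = 1.2.
Right endpoints: 4.7, 5.9, 7.1, 8.3, 9.5.
h(4.7) = 66.56, h(5.9) = 112.64, h(7.1) = 170.24, h(8.3) = 239.36, h(9.5) = 320.
Sum = Δt · [h(4.7) + h(5.9) + h(7.1) + h(8.3) + h(9.5)].
Sum = 1090.56.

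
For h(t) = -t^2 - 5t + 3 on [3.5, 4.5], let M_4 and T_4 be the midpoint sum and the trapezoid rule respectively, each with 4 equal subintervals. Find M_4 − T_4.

M_4 = -33.078125.
T_4 = -33.09375.
M_4 − T_4 = 0.015625.

0.015625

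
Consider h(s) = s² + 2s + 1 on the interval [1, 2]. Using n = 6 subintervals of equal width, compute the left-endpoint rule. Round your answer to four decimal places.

5.9213

Δs = (2 − 1)/6 = 1/6.
Left endpoints: 1, 7/6, 4/3, 1.5, 5/3, 11/6.
h(1) = 4, h(7/6) = 169/36, h(4/3) = 49/9, h(1.5) = 6.25, h(5/3) = 64/9, h(11/6) = 289/36.
Sum = Δs · [h(1) + h(7/6) + h(4/3) + ...].
Sum ≈ 5.9213.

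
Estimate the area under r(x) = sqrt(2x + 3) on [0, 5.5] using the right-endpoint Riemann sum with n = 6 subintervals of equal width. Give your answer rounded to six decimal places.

Δx = (5.5 − 0)/6 = 11/12.
Right endpoints: 11/12, 11/6, 2.75, 11/3, 55/12, 5.5.
r(11/12) ≈ 2.198484, r(11/6) ≈ 2.581989, r(2.75) ≈ 2.915476, r(11/3) ≈ 3.214550, r(55/12) ≈ 3.488075, r(5.5) ≈ 3.741657.
Sum = Δx · [r(11/12) + r(11/6) + r(2.75) + ...].
Sum ≈ 16.628546.

16.628546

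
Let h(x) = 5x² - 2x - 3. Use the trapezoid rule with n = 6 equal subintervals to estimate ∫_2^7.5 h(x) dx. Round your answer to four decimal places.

624.8929

Δx = (7.5 − 2)/6 = 11/12.
h(2) = 13, h(35/12) = 4853/144, h(23/6) = 2261/36, h(4.75) = 100.3125, h(17/3) = 1316/9, h(79/12) = 28877/144, h(7.5) = 263.25.
T_6 = (Δx/2)·[h(x_0) + 2h(x_1) + ... + 2h(x_{5}) + h(x_6)].
Sum ≈ 624.8929.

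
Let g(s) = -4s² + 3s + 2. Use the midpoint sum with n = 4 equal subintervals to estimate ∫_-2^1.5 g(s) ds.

Δs = (1.5 − (-2))/4 = 0.875.
Midpoints: -1.5625, -0.6875, 0.1875, 1.0625.
g(-1.5625) = -12.453125, g(-0.6875) = -1.953125, g(0.1875) = 2.421875, g(1.0625) = 0.671875.
Sum = Δs · [g(-1.5625) + g(-0.6875) + g(0.1875) + g(1.0625)].
Sum = -9.8984375.

-9.8984375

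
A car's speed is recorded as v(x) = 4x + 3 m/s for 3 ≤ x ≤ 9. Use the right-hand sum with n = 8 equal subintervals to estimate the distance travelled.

171

Δx = (9 − 3)/8 = 0.75.
Right endpoints: 3.75, 4.5, 5.25, 6, 6.75, 7.5, 8.25, 9.
v(3.75) = 18, v(4.5) = 21, v(5.25) = 24, v(6) = 27, v(6.75) = 30, v(7.5) = 33, v(8.25) = 36, v(9) = 39.
Sum = Δx · [v(3.75) + v(4.5) + v(5.25) + ...].
Sum = 171.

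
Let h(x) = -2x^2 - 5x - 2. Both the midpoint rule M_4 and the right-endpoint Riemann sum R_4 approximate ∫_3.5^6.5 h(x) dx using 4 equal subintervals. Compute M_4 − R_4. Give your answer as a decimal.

M_4 = -235.21875.
R_4 = -264.1875.
M_4 − R_4 = 28.96875.

28.96875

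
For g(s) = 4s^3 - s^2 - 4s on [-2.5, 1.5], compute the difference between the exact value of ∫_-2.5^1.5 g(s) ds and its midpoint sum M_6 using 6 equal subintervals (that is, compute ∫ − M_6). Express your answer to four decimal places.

-1.0370

Exact integral: ∫_-2.5^1.5 g(s) ds ≈ -32.333333.
M_6 ≈ -31.296296.
Error ≈ -32.333333 − (-31.296296) ≈ -1.0370.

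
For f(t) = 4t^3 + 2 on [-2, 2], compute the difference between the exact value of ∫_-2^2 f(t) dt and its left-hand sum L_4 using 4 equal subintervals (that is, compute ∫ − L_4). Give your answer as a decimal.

Exact integral: ∫_-2^2 f(t) dt = 8.
L_4 = -24.
Error = 8 − (-24) = 32.

32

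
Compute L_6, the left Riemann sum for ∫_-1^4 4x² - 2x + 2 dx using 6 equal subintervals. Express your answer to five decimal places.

Δx = (4 − (-1))/6 = 5/6.
Left endpoints: -1, -1/6, 2/3, 1.5, 7/3, 19/6.
f(-1) = 8, f(-1/6) = 22/9, f(2/3) = 22/9, f(1.5) = 8, f(7/3) = 172/9, f(19/6) = 322/9.
Sum = Δx · [f(-1) + f(-1/6) + f(2/3) + ...].
Sum ≈ 63.14815.

63.14815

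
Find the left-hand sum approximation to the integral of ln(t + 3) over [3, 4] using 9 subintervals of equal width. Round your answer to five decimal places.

1.86223

Δt = (4 − 3)/9 = 1/9.
Left endpoints: 3, 28/9, 29/9, 10/3, 31/9, 32/9, 11/3, 34/9, 35/9.
f(3) ≈ 1.79176, f(28/9) ≈ 1.81011, f(29/9) ≈ 1.82813, f(10/3) ≈ 1.84583, f(31/9) ≈ 1.86322, f(32/9) ≈ 1.88031, f(11/3) ≈ 1.89712, f(34/9) ≈ 1.91365, f(35/9) ≈ 1.92991.
Sum = Δt · [f(3) + f(28/9) + f(29/9) + ...].
Sum ≈ 1.86223.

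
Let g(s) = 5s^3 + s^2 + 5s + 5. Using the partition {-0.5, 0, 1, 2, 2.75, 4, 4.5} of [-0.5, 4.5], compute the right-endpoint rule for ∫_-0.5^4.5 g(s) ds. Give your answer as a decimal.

878.16015625

Subinterval widths: 0.5, 1, 1, 0.75, 1.25, 0.5.
Right endpoints: 0, 1, 2, 2.75, 4, 4.5.
g(0) = 5, g(1) = 16, g(2) = 59, g(2.75) = 130.296875, g(4) = 361, g(4.5) = 503.375.
Sum = Σ Δs_i · g(s_i).
Sum = 878.16015625.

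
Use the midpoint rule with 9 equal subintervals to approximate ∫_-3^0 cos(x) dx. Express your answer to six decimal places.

Δx = (0 − (-3))/9 = 1/3.
Midpoints: -17/6, -2.5, -13/6, -11/6, -1.5, -7/6, -5/6, -0.5, -1/6.
f(-17/6) ≈ -0.952863, f(-2.5) ≈ -0.801144, f(-13/6) ≈ -0.561229, f(-11/6) ≈ -0.259531, f(-1.5) ≈ 0.070737, f(-7/6) ≈ 0.393219, f(-5/6) ≈ 0.672412, f(-0.5) ≈ 0.877583, f(-1/6) ≈ 0.986143.
Sum = Δx · [f(-17/6) + f(-2.5) + f(-13/6) + ...].
Sum ≈ 0.141775.

0.141775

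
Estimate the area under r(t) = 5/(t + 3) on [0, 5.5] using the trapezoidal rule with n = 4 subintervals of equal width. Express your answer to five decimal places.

5.28224

Δt = (5.5 − 0)/4 = 1.375.
r(0) = 5/3, r(1.375) = 8/7, r(2.75) = 20/23, r(4.125) = 40/57, r(5.5) = 10/17.
T_4 = (Δt/2)·[r(t_0) + 2r(t_1) + 2r(t_2) + 2r(t_3) + r(t_4)].
Sum ≈ 5.28224.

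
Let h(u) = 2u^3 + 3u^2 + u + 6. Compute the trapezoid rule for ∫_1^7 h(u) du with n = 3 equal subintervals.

1710

Δu = (7 − 1)/3 = 2.
h(1) = 12, h(3) = 90, h(5) = 336, h(7) = 846.
T_3 = (Δu/2)·[h(u_0) + 2h(u_1) + 2h(u_2) + h(u_3)].
Sum = 1710.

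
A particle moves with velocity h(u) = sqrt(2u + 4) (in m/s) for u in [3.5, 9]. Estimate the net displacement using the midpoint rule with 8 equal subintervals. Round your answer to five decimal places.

22.23716

Δu = (9 − 3.5)/8 = 0.6875.
Midpoints: 3.84375, 4.53125, 5.21875, 5.90625, 6.59375, 7.28125, 7.96875, 8.65625.
h(3.84375) ≈ 3.41870, h(4.53125) ≈ 3.61421, h(5.21875) ≈ 3.79967, h(5.90625) ≈ 3.97649, h(6.59375) ≈ 4.14578, h(7.28125) ≈ 4.30842, h(7.96875) ≈ 4.46514, h(8.65625) ≈ 4.61655.
Sum = Δu · [h(3.84375) + h(4.53125) + h(5.21875) + ...].
Sum ≈ 22.23716.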